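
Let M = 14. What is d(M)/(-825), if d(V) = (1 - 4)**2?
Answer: -3/275 ≈ -0.010909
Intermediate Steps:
d(V) = 9 (d(V) = (-3)**2 = 9)
d(M)/(-825) = 9/(-825) = 9*(-1/825) = -3/275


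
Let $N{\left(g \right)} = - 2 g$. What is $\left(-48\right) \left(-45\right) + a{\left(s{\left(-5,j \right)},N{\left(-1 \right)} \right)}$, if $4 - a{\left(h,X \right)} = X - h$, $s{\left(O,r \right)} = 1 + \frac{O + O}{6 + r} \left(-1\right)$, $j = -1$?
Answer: $2165$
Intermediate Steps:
$s{\left(O,r \right)} = 1 - \frac{2 O}{6 + r}$ ($s{\left(O,r \right)} = 1 + \frac{2 O}{6 + r} \left(-1\right) = 1 - \frac{2 O}{6 + r}$)
$a{\left(h,X \right)} = 4 + h - X$ ($a{\left(h,X \right)} = 4 - \left(X - h\right) = 4 + h - X$)
$\left(-48\right) \left(-45\right) + a{\left(s{\left(-5,j \right)},N{\left(-1 \right)} \right)} = \left(-48\right) \left(-45\right) + \left(4 + \frac{6 - 1 - -10}{6 - 1} - \left(-2\right) \left(-1\right)\right) = 2160 + \left(4 + \frac{6 - 1 + 10}{5} - 2\right) = 2160 + \left(4 + \frac{1}{5} \cdot 15 - 2\right) = 2160 + \left(4 + 3 - 2\right) = 2160 + 5 = 2165$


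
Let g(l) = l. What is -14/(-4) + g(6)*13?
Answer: 163/2 ≈ 81.500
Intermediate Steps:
-14/(-4) + g(6)*13 = -14/(-4) + 6*13 = -14*(-¼) + 78 = 7/2 + 78 = 163/2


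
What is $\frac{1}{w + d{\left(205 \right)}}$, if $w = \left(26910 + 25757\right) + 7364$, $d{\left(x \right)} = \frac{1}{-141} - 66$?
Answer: $\frac{141}{8455064} \approx 1.6676 \cdot 10^{-5}$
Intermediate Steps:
$d{\left(x \right)} = - \frac{9307}{141}$ ($d{\left(x \right)} = - \frac{1}{141} - 66 = - \frac{9307}{141}$)
$w = 60031$ ($w = 52667 + 7364 = 60031$)
$\frac{1}{w + d{\left(205 \right)}} = \frac{1}{60031 - \frac{9307}{141}} = \frac{1}{\frac{8455064}{141}} = \frac{141}{8455064}$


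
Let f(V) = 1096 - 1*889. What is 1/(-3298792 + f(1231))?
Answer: -1/3298585 ≈ -3.0316e-7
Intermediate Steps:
f(V) = 207 (f(V) = 1096 - 889 = 207)
1/(-3298792 + f(1231)) = 1/(-3298792 + 207) = 1/(-3298585) = -1/3298585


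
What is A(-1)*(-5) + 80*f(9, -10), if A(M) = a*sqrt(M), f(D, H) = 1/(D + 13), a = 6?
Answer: 40/11 - 30*I ≈ 3.6364 - 30.0*I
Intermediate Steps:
f(D, H) = 1/(13 + D)
A(M) = 6*sqrt(M)
A(-1)*(-5) + 80*f(9, -10) = (6*sqrt(-1))*(-5) + 80/(13 + 9) = (6*I)*(-5) + 80/22 = -30*I + 80*(1/22) = -30*I + 40/11 = 40/11 - 30*I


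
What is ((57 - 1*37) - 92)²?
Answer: 5184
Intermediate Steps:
((57 - 1*37) - 92)² = ((57 - 37) - 92)² = (20 - 92)² = (-72)² = 5184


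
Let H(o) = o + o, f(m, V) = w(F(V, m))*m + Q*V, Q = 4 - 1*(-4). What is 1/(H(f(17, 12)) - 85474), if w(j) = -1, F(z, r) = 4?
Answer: -1/85316 ≈ -1.1721e-5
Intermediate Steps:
Q = 8 (Q = 4 + 4 = 8)
f(m, V) = -m + 8*V
H(o) = 2*o
1/(H(f(17, 12)) - 85474) = 1/(2*(-1*17 + 8*12) - 85474) = 1/(2*(-17 + 96) - 85474) = 1/(2*79 - 85474) = 1/(158 - 85474) = 1/(-85316) = -1/85316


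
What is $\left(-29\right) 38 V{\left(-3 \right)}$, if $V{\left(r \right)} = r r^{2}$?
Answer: $29754$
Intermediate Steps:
$V{\left(r \right)} = r^{3}$
$\left(-29\right) 38 V{\left(-3 \right)} = \left(-29\right) 38 \left(-3\right)^{3} = \left(-1102\right) \left(-27\right) = 29754$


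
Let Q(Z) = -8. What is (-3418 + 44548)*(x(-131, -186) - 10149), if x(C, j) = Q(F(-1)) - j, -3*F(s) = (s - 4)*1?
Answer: -410107230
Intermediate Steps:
F(s) = 4/3 - s/3 (F(s) = -(s - 4)/3 = -(-4 + s)/3 = 4/3 - s/3)
x(C, j) = -8 - j
(-3418 + 44548)*(x(-131, -186) - 10149) = (-3418 + 44548)*((-8 - 1*(-186)) - 10149) = 41130*((-8 + 186) - 10149) = 41130*(178 - 10149) = 41130*(-9971) = -410107230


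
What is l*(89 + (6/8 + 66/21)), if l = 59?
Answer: 153459/28 ≈ 5480.7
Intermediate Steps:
l*(89 + (6/8 + 66/21)) = 59*(89 + (6/8 + 66/21)) = 59*(89 + (6*(⅛) + 66*(1/21))) = 59*(89 + (¾ + 22/7)) = 59*(89 + 109/28) = 59*(2601/28) = 153459/28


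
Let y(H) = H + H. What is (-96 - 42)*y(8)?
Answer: -2208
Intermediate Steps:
y(H) = 2*H
(-96 - 42)*y(8) = (-96 - 42)*(2*8) = -138*16 = -2208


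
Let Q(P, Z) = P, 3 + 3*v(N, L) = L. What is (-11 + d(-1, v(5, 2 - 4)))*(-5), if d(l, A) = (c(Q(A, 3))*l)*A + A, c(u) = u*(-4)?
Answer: 70/9 ≈ 7.7778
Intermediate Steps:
v(N, L) = -1 + L/3
c(u) = -4*u
d(l, A) = A - 4*l*A² (d(l, A) = ((-4*A)*l)*A + A = (-4*A*l)*A + A = -4*l*A² + A = A - 4*l*A²)
(-11 + d(-1, v(5, 2 - 4)))*(-5) = (-11 + (-1 + (2 - 4)/3)*(1 - 4*(-1 + (2 - 4)/3)*(-1)))*(-5) = (-11 + (-1 + (⅓)*(-2))*(1 - 4*(-1 + (⅓)*(-2))*(-1)))*(-5) = (-11 + (-1 - ⅔)*(1 - 4*(-1 - ⅔)*(-1)))*(-5) = (-11 - 5*(1 - 4*(-5/3)*(-1))/3)*(-5) = (-11 - 5*(1 - 20/3)/3)*(-5) = (-11 - 5/3*(-17/3))*(-5) = (-11 + 85/9)*(-5) = -14/9*(-5) = 70/9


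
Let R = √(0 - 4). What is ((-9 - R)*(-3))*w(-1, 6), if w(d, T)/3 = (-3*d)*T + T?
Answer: 1944 + 432*I ≈ 1944.0 + 432.0*I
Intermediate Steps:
w(d, T) = 3*T - 9*T*d (w(d, T) = 3*((-3*d)*T + T) = 3*(-3*T*d + T) = 3*(T - 3*T*d) = 3*T - 9*T*d)
R = 2*I (R = √(-4) = 2*I ≈ 2.0*I)
((-9 - R)*(-3))*w(-1, 6) = ((-9 - 2*I)*(-3))*(3*6*(1 - 3*(-1))) = ((-9 - 2*I)*(-3))*(3*6*(1 + 3)) = (27 + 6*I)*(3*6*4) = (27 + 6*I)*72 = 1944 + 432*I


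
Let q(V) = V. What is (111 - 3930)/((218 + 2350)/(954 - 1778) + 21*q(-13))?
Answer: 131119/9480 ≈ 13.831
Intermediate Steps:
(111 - 3930)/((218 + 2350)/(954 - 1778) + 21*q(-13)) = (111 - 3930)/((218 + 2350)/(954 - 1778) + 21*(-13)) = -3819/(2568/(-824) - 273) = -3819/(2568*(-1/824) - 273) = -3819/(-321/103 - 273) = -3819/(-28440/103) = -3819*(-103/28440) = 131119/9480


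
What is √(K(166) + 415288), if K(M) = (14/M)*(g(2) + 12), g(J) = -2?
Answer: 3*√317880538/83 ≈ 644.43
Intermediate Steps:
K(M) = 140/M (K(M) = (14/M)*(-2 + 12) = (14/M)*10 = 140/M)
√(K(166) + 415288) = √(140/166 + 415288) = √(140*(1/166) + 415288) = √(70/83 + 415288) = √(34468974/83) = 3*√317880538/83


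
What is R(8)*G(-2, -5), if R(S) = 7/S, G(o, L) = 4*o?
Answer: -7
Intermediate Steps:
R(8)*G(-2, -5) = (7/8)*(4*(-2)) = (7*(1/8))*(-8) = (7/8)*(-8) = -7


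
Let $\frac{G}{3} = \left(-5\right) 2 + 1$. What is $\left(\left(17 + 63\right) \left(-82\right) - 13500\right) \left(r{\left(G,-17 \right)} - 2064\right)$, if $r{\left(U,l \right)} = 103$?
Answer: $39337660$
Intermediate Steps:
$G = -27$ ($G = 3 \left(\left(-5\right) 2 + 1\right) = 3 \left(-10 + 1\right) = 3 \left(-9\right) = -27$)
$\left(\left(17 + 63\right) \left(-82\right) - 13500\right) \left(r{\left(G,-17 \right)} - 2064\right) = \left(\left(17 + 63\right) \left(-82\right) - 13500\right) \left(103 - 2064\right) = \left(80 \left(-82\right) - 13500\right) \left(-1961\right) = \left(-6560 - 13500\right) \left(-1961\right) = \left(-20060\right) \left(-1961\right) = 39337660$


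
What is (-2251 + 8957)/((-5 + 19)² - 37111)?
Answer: -6706/36915 ≈ -0.18166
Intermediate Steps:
(-2251 + 8957)/((-5 + 19)² - 37111) = 6706/(14² - 37111) = 6706/(196 - 37111) = 6706/(-36915) = 6706*(-1/36915) = -6706/36915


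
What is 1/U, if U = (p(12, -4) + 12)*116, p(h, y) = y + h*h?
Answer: 1/17632 ≈ 5.6715e-5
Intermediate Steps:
p(h, y) = y + h**2
U = 17632 (U = ((-4 + 12**2) + 12)*116 = ((-4 + 144) + 12)*116 = (140 + 12)*116 = 152*116 = 17632)
1/U = 1/17632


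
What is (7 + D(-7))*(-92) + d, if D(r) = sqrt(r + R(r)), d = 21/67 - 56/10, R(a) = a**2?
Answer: -217511/335 - 92*sqrt(42) ≈ -1245.5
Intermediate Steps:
d = -1771/335 (d = 21*(1/67) - 56*1/10 = 21/67 - 28/5 = -1771/335 ≈ -5.2866)
D(r) = sqrt(r + r**2)
(7 + D(-7))*(-92) + d = (7 + sqrt(-7*(1 - 7)))*(-92) - 1771/335 = (7 + sqrt(-7*(-6)))*(-92) - 1771/335 = (7 + sqrt(42))*(-92) - 1771/335 = (-644 - 92*sqrt(42)) - 1771/335 = -217511/335 - 92*sqrt(42)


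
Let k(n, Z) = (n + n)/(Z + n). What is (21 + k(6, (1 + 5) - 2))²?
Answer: 12321/25 ≈ 492.84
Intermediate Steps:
k(n, Z) = 2*n/(Z + n) (k(n, Z) = (2*n)/(Z + n) = 2*n/(Z + n))
(21 + k(6, (1 + 5) - 2))² = (21 + 2*6/(((1 + 5) - 2) + 6))² = (21 + 2*6/((6 - 2) + 6))² = (21 + 2*6/(4 + 6))² = (21 + 2*6/10)² = (21 + 2*6*(⅒))² = (21 + 6/5)² = (111/5)² = 12321/25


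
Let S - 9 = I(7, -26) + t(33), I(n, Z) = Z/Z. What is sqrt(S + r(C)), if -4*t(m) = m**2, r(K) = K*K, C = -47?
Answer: sqrt(7787)/2 ≈ 44.122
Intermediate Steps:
r(K) = K**2
I(n, Z) = 1
t(m) = -m**2/4
S = -1049/4 (S = 9 + (1 - 1/4*33**2) = 9 + (1 - 1/4*1089) = 9 + (1 - 1089/4) = 9 - 1085/4 = -1049/4 ≈ -262.25)
sqrt(S + r(C)) = sqrt(-1049/4 + (-47)**2) = sqrt(-1049/4 + 2209) = sqrt(7787/4) = sqrt(7787)/2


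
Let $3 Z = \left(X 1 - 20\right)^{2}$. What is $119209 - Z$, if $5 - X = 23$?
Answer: $\frac{356183}{3} \approx 1.1873 \cdot 10^{5}$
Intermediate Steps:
$X = -18$ ($X = 5 - 23 = -18$)
$Z = \frac{1444}{3}$ ($Z = \frac{\left(\left(-18\right) 1 - 20\right)^{2}}{3} = \frac{\left(-18 - 20\right)^{2}}{3} = \frac{\left(-38\right)^{2}}{3} = \frac{1}{3} \cdot 1444 = \frac{1444}{3} \approx 481.33$)
$119209 - Z = 119209 - \frac{1444}{3} = \frac{356183}{3}$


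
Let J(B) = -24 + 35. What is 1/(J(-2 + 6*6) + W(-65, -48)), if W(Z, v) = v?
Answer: -1/37 ≈ -0.027027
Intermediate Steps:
J(B) = 11
1/(J(-2 + 6*6) + W(-65, -48)) = 1/(11 - 48) = 1/(-37) = -1/37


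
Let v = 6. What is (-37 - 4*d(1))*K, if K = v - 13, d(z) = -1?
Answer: 231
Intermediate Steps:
K = -7 (K = 6 - 13 = -7)
(-37 - 4*d(1))*K = (-37 - 4*(-1))*(-7) = (-37 + 4)*(-7) = -33*(-7) = 231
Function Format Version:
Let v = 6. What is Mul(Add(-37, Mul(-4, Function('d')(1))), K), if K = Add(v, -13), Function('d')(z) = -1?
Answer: 231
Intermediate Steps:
K = -7 (K = Add(6, -13) = -7)
Mul(Add(-37, Mul(-4, Function('d')(1))), K) = Mul(Add(-37, Mul(-4, -1)), -7) = Mul(Add(-37, 4), -7) = Mul(-33, -7) = 231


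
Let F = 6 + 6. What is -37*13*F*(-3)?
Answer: 17316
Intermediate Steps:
F = 12
-37*13*F*(-3) = -37*13*12*(-3) = -5772*(-3) = -37*(-468) = 17316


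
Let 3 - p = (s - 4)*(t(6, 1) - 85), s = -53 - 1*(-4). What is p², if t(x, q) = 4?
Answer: 18404100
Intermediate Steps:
s = -49 (s = -53 + 4 = -49)
p = -4290 (p = 3 - (-49 - 4)*(4 - 85) = 3 - (-53)*(-81) = 3 - 1*4293 = 3 - 4293 = -4290)
p² = (-4290)² = 18404100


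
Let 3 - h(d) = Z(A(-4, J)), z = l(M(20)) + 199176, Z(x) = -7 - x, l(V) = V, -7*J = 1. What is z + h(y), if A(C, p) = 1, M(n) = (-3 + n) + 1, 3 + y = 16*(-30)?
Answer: 199205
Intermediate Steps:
J = -⅐ (J = -⅐*1 = -⅐ ≈ -0.14286)
y = -483 (y = -3 + 16*(-30) = -3 - 480 = -483)
M(n) = -2 + n
z = 199194 (z = (-2 + 20) + 199176 = 18 + 199176 = 199194)
h(d) = 11 (h(d) = 3 - (-7 - 1*1) = 3 - (-7 - 1) = 3 - 1*(-8) = 3 + 8 = 11)
z + h(y) = 199194 + 11 = 199205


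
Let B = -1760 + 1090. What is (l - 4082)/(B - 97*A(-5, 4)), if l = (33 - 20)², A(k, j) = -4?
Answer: 3913/282 ≈ 13.876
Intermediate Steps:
B = -670
l = 169 (l = 13² = 169)
(l - 4082)/(B - 97*A(-5, 4)) = (169 - 4082)/(-670 - 97*(-4)) = -3913/(-670 + 388) = -3913/(-282) = -3913*(-1/282) = 3913/282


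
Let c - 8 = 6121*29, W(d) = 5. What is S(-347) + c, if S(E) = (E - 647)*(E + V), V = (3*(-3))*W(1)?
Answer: 567165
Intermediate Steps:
c = 177517 (c = 8 + 6121*29 = 8 + 177509 = 177517)
V = -45 (V = (3*(-3))*5 = -9*5 = -45)
S(E) = (-647 + E)*(-45 + E) (S(E) = (E - 647)*(E - 45) = (-647 + E)*(-45 + E))
S(-347) + c = (29115 + (-347)**2 - 692*(-347)) + 177517 = (29115 + 120409 + 240124) + 177517 = 389648 + 177517 = 567165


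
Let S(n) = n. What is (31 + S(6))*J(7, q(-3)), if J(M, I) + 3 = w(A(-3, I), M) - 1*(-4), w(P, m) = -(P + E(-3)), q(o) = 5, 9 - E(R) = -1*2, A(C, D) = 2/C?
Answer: -1036/3 ≈ -345.33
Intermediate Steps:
E(R) = 11 (E(R) = 9 - (-1)*2 = 9 - 1*(-2) = 9 + 2 = 11)
w(P, m) = -11 - P (w(P, m) = -(P + 11) = -(11 + P) = -11 - P)
J(M, I) = -28/3 (J(M, I) = -3 + ((-11 - 2/(-3)) - 1*(-4)) = -3 + ((-11 - 2*(-1)/3) + 4) = -3 + ((-11 - 1*(-⅔)) + 4) = -3 + ((-11 + ⅔) + 4) = -3 + (-31/3 + 4) = -3 - 19/3 = -28/3)
(31 + S(6))*J(7, q(-3)) = (31 + 6)*(-28/3) = 37*(-28/3) = -1036/3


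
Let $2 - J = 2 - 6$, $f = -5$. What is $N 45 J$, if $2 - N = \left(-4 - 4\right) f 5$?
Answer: $-53460$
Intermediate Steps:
$J = 6$ ($J = 2 - \left(2 - 6\right) = 2 - -4 = 2 + 4 = 6$)
$N = -198$ ($N = 2 - \left(-4 - 4\right) \left(\left(-5\right) 5\right) = 2 - \left(-8\right) \left(-25\right) = 2 - 200 = -198$)
$N 45 J = \left(-198\right) 45 \cdot 6 = \left(-8910\right) 6 = -53460$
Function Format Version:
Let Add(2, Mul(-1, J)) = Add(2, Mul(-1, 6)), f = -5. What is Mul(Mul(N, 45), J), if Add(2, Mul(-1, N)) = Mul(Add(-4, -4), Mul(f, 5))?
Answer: -53460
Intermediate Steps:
J = 6 (J = Add(2, Mul(-1, Add(2, Mul(-1, 6)))) = Add(2, Mul(-1, Add(2, -6))) = Add(2, Mul(-1, -4)) = Add(2, 4) = 6)
N = -198 (N = Add(2, Mul(-1, Mul(Add(-4, -4), Mul(-5, 5)))) = Add(2, Mul(-1, Mul(-8, -25))) = Add(2, Mul(-1, 200)) = Add(2, -200) = -198)
Mul(Mul(N, 45), J) = Mul(Mul(-198, 45), 6) = Mul(-8910, 6) = -53460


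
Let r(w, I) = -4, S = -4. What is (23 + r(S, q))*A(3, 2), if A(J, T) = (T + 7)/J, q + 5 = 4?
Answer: 57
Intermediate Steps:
q = -1 (q = -5 + 4 = -1)
A(J, T) = (7 + T)/J
(23 + r(S, q))*A(3, 2) = (23 - 4)*((7 + 2)/3) = 19*((⅓)*9) = 19*3 = 57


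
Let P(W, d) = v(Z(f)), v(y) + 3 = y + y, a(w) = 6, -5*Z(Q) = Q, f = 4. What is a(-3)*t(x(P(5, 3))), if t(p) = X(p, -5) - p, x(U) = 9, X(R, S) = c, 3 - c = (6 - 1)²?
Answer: -186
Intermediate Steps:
Z(Q) = -Q/5
c = -22 (c = 3 - (6 - 1)² = 3 - 1*5² = 3 - 1*25 = 3 - 25 = -22)
X(R, S) = -22
v(y) = -3 + 2*y (v(y) = -3 + (y + y) = -3 + 2*y)
P(W, d) = -23/5 (P(W, d) = -3 + 2*(-⅕*4) = -3 + 2*(-⅘) = -3 - 8/5 = -23/5)
t(p) = -22 - p
a(-3)*t(x(P(5, 3))) = 6*(-22 - 1*9) = 6*(-22 - 9) = 6*(-31) = -186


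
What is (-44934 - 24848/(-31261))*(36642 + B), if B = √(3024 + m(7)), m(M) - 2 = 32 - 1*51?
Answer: -51469439082492/31261 - 1404656926*√3007/31261 ≈ -1.6489e+9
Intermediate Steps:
m(M) = -17 (m(M) = 2 + (32 - 1*51) = 2 + (32 - 51) = 2 - 19 = -17)
B = √3007 (B = √(3024 - 17) = √3007 ≈ 54.836)
(-44934 - 24848/(-31261))*(36642 + B) = (-44934 - 24848/(-31261))*(36642 + √3007) = (-44934 - 24848*(-1/31261))*(36642 + √3007) = (-44934 + 24848/31261)*(36642 + √3007) = -1404656926*(36642 + √3007)/31261 = -51469439082492/31261 - 1404656926*√3007/31261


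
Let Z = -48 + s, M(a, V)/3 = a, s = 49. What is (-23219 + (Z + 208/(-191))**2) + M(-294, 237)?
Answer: -879228292/36481 ≈ -24101.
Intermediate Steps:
M(a, V) = 3*a
Z = 1 (Z = -48 + 49 = 1)
(-23219 + (Z + 208/(-191))**2) + M(-294, 237) = (-23219 + (1 + 208/(-191))**2) + 3*(-294) = (-23219 + (1 + 208*(-1/191))**2) - 882 = (-23219 + (1 - 208/191)**2) - 882 = (-23219 + (-17/191)**2) - 882 = (-23219 + 289/36481) - 882 = -847052050/36481 - 882 = -879228292/36481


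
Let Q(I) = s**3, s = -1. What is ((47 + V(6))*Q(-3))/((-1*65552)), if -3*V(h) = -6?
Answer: 49/65552 ≈ 0.00074750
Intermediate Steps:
V(h) = 2 (V(h) = -1/3*(-6) = 2)
Q(I) = -1 (Q(I) = (-1)**3 = -1)
((47 + V(6))*Q(-3))/((-1*65552)) = ((47 + 2)*(-1))/((-1*65552)) = (49*(-1))/(-65552) = -49*(-1/65552) = 49/65552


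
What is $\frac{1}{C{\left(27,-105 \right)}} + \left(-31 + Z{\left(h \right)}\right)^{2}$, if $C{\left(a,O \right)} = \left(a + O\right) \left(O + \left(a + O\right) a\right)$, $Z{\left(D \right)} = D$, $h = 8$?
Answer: $\frac{91230283}{172458} \approx 529.0$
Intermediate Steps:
$C{\left(a,O \right)} = \left(O + a\right) \left(O + a \left(O + a\right)\right)$ ($C{\left(a,O \right)} = \left(O + a\right) \left(O + \left(O + a\right) a\right) = \left(O + a\right) \left(O + a \left(O + a\right)\right)$)
$\frac{1}{C{\left(27,-105 \right)}} + \left(-31 + Z{\left(h \right)}\right)^{2} = \frac{1}{\left(-105\right)^{2} + 27^{3} - 2835 + 27 \left(-105\right)^{2} + 2 \left(-105\right) 27^{2}} + \left(-31 + 8\right)^{2} = \frac{1}{11025 + 19683 - 2835 + 27 \cdot 11025 + 2 \left(-105\right) 729} + \left(-23\right)^{2} = \frac{1}{11025 + 19683 - 2835 + 297675 - 153090} + 529 = \frac{1}{172458} + 529 = \frac{91230283}{172458}$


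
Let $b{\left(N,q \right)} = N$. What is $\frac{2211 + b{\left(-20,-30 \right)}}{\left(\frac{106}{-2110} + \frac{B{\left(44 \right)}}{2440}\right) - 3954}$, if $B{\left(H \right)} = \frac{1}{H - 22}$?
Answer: $- \frac{24816317680}{44785470717} \approx -0.55412$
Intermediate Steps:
$B{\left(H \right)} = \frac{1}{-22 + H}$
$\frac{2211 + b{\left(-20,-30 \right)}}{\left(\frac{106}{-2110} + \frac{B{\left(44 \right)}}{2440}\right) - 3954} = \frac{2211 - 20}{\left(\frac{106}{-2110} + \frac{1}{\left(-22 + 44\right) 2440}\right) - 3954} = \frac{2191}{\left(106 \left(- \frac{1}{2110}\right) + \frac{1}{22} \cdot \frac{1}{2440}\right) - 3954} = \frac{2191}{\left(- \frac{53}{1055} + \frac{1}{22} \cdot \frac{1}{2440}\right) - 3954} = \frac{2191}{\left(- \frac{53}{1055} + \frac{1}{53680}\right) - 3954} = \frac{2191}{- \frac{568797}{11326480} - 3954} = \frac{2191}{- \frac{44785470717}{11326480}} = 2191 \left(- \frac{11326480}{44785470717}\right) = - \frac{24816317680}{44785470717}$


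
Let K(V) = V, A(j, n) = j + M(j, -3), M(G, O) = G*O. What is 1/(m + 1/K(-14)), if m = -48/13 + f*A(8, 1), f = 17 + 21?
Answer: -182/111341 ≈ -0.0016346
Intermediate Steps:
f = 38
A(j, n) = -2*j (A(j, n) = j + j*(-3) = j - 3*j = -2*j)
m = -7952/13 (m = -48/13 + 38*(-2*8) = -48*1/13 + 38*(-16) = -48/13 - 608 = -7952/13 ≈ -611.69)
1/(m + 1/K(-14)) = 1/(-7952/13 + 1/(-14)) = 1/(-7952/13 - 1/14) = 1/(-111341/182) = -182/111341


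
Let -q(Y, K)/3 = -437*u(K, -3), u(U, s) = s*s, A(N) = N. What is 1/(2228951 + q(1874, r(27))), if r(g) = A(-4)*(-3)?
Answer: 1/2240750 ≈ 4.4628e-7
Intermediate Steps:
u(U, s) = s²
r(g) = 12 (r(g) = -4*(-3) = 12)
q(Y, K) = 11799 (q(Y, K) = -(-1311)*(-3)² = -(-1311)*9 = -3*(-3933) = 11799)
1/(2228951 + q(1874, r(27))) = 1/(2228951 + 11799) = 1/2240750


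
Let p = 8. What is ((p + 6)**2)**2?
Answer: 38416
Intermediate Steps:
((p + 6)**2)**2 = ((8 + 6)**2)**2 = (14**2)**2 = 196**2 = 38416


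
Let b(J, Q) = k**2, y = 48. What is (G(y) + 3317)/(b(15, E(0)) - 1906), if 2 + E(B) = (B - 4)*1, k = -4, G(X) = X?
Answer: -673/378 ≈ -1.7804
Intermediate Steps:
E(B) = -6 + B (E(B) = -2 + (B - 4)*1 = -2 + (-4 + B)*1 = -2 + (-4 + B) = -6 + B)
b(J, Q) = 16 (b(J, Q) = (-4)**2 = 16)
(G(y) + 3317)/(b(15, E(0)) - 1906) = (48 + 3317)/(16 - 1906) = 3365/(-1890) = 3365*(-1/1890) = -673/378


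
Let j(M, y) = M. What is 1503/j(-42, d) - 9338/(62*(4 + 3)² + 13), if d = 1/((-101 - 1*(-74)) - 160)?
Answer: -1659283/42714 ≈ -38.846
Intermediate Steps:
d = -1/187 (d = 1/((-101 + 74) - 160) = 1/(-27 - 160) = 1/(-187) = -1/187 ≈ -0.0053476)
1503/j(-42, d) - 9338/(62*(4 + 3)² + 13) = 1503/(-42) - 9338/(62*(4 + 3)² + 13) = 1503*(-1/42) - 9338/(62*7² + 13) = -501/14 - 9338/(62*49 + 13) = -501/14 - 9338/(3038 + 13) = -501/14 - 9338/3051 = -1659283/42714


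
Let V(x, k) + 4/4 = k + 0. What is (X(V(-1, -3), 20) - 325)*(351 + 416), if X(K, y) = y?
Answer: -233935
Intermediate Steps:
V(x, k) = -1 + k (V(x, k) = -1 + (k + 0) = -1 + k)
(X(V(-1, -3), 20) - 325)*(351 + 416) = (20 - 325)*(351 + 416) = -305*767 = -233935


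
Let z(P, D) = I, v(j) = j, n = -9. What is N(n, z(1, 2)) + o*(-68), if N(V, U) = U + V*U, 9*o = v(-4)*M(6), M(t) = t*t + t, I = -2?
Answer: 3856/3 ≈ 1285.3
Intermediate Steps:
z(P, D) = -2
M(t) = t + t² (M(t) = t² + t = t + t²)
o = -56/3 (o = (-24*(1 + 6))/9 = (-24*7)/9 = (-4*42)/9 = (⅑)*(-168) = -56/3 ≈ -18.667)
N(V, U) = U + U*V
N(n, z(1, 2)) + o*(-68) = -2*(1 - 9) - 56/3*(-68) = -2*(-8) + 3808/3 = 16 + 3808/3 = 3856/3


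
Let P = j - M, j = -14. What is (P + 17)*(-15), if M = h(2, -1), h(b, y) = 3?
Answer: 0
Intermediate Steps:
M = 3
P = -17 (P = -14 - 1*3 = -14 - 3 = -17)
(P + 17)*(-15) = (-17 + 17)*(-15) = 0*(-15) = 0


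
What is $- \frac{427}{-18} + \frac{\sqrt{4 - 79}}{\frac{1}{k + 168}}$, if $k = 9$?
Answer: $\frac{427}{18} + 885 i \sqrt{3} \approx 23.722 + 1532.9 i$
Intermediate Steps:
$- \frac{427}{-18} + \frac{\sqrt{4 - 79}}{\frac{1}{k + 168}} = - \frac{427}{-18} + \frac{\sqrt{4 - 79}}{\frac{1}{9 + 168}} = \left(-427\right) \left(- \frac{1}{18}\right) + \frac{\sqrt{-75}}{\frac{1}{177}} = \frac{427}{18} + 5 i \sqrt{3} \frac{1}{\frac{1}{177}} = \frac{427}{18} + 5 i \sqrt{3} \cdot 177 = \frac{427}{18} + 885 i \sqrt{3}$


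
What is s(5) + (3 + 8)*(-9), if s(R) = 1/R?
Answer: -494/5 ≈ -98.800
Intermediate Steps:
s(5) + (3 + 8)*(-9) = 1/5 + (3 + 8)*(-9) = ⅕ + 11*(-9) = ⅕ - 99 = -494/5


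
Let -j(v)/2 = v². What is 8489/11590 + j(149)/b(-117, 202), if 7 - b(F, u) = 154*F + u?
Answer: -363319733/206568570 ≈ -1.7588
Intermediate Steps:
j(v) = -2*v²
b(F, u) = 7 - u - 154*F (b(F, u) = 7 - (154*F + u) = 7 - (u + 154*F) = 7 + (-u - 154*F) = 7 - u - 154*F)
8489/11590 + j(149)/b(-117, 202) = 8489/11590 + (-2*149²)/(7 - 1*202 - 154*(-117)) = 8489*(1/11590) + (-2*22201)/(7 - 202 + 18018) = 8489/11590 - 44402/17823 = -363319733/206568570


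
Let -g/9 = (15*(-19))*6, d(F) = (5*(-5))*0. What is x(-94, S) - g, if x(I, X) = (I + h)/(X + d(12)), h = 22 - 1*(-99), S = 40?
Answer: -615573/40 ≈ -15389.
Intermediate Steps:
d(F) = 0 (d(F) = -25*0 = 0)
h = 121 (h = 22 + 99 = 121)
x(I, X) = (121 + I)/X (x(I, X) = (I + 121)/(X + 0) = (121 + I)/X)
g = 15390 (g = -9*15*(-19)*6 = -(-2565)*6 = -9*(-1710) = 15390)
x(-94, S) - g = (121 - 94)/40 - 1*15390 = (1/40)*27 - 15390 = 27/40 - 15390 = -615573/40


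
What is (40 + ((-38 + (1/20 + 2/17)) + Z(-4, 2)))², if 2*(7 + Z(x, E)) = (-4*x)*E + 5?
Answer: 21594609/115600 ≈ 186.80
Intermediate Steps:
Z(x, E) = -9/2 - 2*E*x (Z(x, E) = -7 + ((-4*x)*E + 5)/2 = -7 + (-4*E*x + 5)/2 = -7 + (5 - 4*E*x)/2 = -7 + (5/2 - 2*E*x) = -9/2 - 2*E*x)
(40 + ((-38 + (1/20 + 2/17)) + Z(-4, 2)))² = (40 + ((-38 + (1/20 + 2/17)) + (-9/2 - 2*2*(-4))))² = (40 + ((-38 + (1*(1/20) + 2*(1/17))) + (-9/2 + 16)))² = (40 + ((-38 + (1/20 + 2/17)) + 23/2))² = (40 + ((-38 + 57/340) + 23/2))² = (40 + (-12863/340 + 23/2))² = (40 - 8953/340)² = (4647/340)² = 21594609/115600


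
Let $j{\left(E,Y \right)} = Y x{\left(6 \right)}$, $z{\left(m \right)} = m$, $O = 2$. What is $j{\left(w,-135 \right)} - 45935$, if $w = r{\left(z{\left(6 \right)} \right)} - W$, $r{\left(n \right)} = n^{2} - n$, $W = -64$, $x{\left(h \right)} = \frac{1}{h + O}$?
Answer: $- \frac{367615}{8} \approx -45952.0$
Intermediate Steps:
$x{\left(h \right)} = \frac{1}{2 + h}$ ($x{\left(h \right)} = \frac{1}{h + 2} = \frac{1}{2 + h}$)
$w = 94$ ($w = 6 \left(-1 + 6\right) - -64 = 6 \cdot 5 + 64 = 30 + 64 = 94$)
$j{\left(E,Y \right)} = \frac{Y}{8}$ ($j{\left(E,Y \right)} = \frac{Y}{2 + 6} = \frac{Y}{8}$)
$j{\left(w,-135 \right)} - 45935 = \frac{1}{8} \left(-135\right) - 45935 = - \frac{135}{8} - 45935 = - \frac{367615}{8}$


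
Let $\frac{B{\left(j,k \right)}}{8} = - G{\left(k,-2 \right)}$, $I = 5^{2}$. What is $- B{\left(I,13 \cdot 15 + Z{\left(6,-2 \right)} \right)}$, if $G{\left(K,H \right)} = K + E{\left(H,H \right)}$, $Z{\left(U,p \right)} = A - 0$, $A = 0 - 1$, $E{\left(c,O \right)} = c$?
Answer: $1536$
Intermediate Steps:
$A = -1$ ($A = 0 - 1 = -1$)
$Z{\left(U,p \right)} = -1$ ($Z{\left(U,p \right)} = -1 - 0 = -1 + 0 = -1$)
$I = 25$
$G{\left(K,H \right)} = H + K$ ($G{\left(K,H \right)} = K + H = H + K$)
$B{\left(j,k \right)} = 16 - 8 k$ ($B{\left(j,k \right)} = 8 \left(- (-2 + k)\right) = 8 \left(2 - k\right) = 16 - 8 k$)
$- B{\left(I,13 \cdot 15 + Z{\left(6,-2 \right)} \right)} = - (16 - 8 \left(13 \cdot 15 - 1\right)) = - (16 - 8 \left(195 - 1\right)) = - (16 - 1552) = \left(-1\right) \left(-1536\right) = 1536$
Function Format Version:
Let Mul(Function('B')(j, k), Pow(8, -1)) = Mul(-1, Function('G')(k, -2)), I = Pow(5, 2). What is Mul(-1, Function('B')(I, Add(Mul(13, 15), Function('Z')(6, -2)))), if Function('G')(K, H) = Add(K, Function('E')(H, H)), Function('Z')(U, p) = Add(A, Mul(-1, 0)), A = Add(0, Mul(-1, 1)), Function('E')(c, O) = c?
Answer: 1536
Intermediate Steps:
A = -1 (A = Add(0, -1) = -1)
Function('Z')(U, p) = -1 (Function('Z')(U, p) = Add(-1, Mul(-1, 0)) = Add(-1, 0) = -1)
I = 25
Function('G')(K, H) = Add(H, K) (Function('G')(K, H) = Add(K, H) = Add(H, K))
Function('B')(j, k) = Add(16, Mul(-8, k)) (Function('B')(j, k) = Mul(8, Mul(-1, Add(-2, k))) = Mul(8, Add(2, Mul(-1, k))) = Add(16, Mul(-8, k)))
Mul(-1, Function('B')(I, Add(Mul(13, 15), Function('Z')(6, -2)))) = Mul(-1, Add(16, Mul(-8, Add(Mul(13, 15), -1)))) = Mul(-1, Add(16, Mul(-8, Add(195, -1)))) = Mul(-1, Add(16, Mul(-8, 194))) = Mul(-1, Add(16, -1552)) = Mul(-1, -1536) = 1536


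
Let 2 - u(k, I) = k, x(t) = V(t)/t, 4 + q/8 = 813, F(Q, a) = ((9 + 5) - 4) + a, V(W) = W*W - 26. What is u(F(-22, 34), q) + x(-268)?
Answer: -41527/134 ≈ -309.90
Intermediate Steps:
V(W) = -26 + W**2 (V(W) = W**2 - 26 = -26 + W**2)
F(Q, a) = 10 + a (F(Q, a) = (14 - 4) + a = 10 + a)
q = 6472 (q = -32 + 8*813 = -32 + 6504 = 6472)
x(t) = (-26 + t**2)/t
u(k, I) = 2 - k
u(F(-22, 34), q) + x(-268) = (2 - (10 + 34)) + (-268 - 26/(-268)) = (2 - 1*44) + (-268 - 26*(-1/268)) = (2 - 44) + (-268 + 13/134) = -42 - 35899/134 = -41527/134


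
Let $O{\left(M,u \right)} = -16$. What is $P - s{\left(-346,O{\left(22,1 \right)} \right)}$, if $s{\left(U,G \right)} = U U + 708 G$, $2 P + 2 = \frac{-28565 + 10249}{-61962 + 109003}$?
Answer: $- \frac{5098736107}{47041} \approx -1.0839 \cdot 10^{5}$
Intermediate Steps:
$P = - \frac{56199}{47041}$ ($P = -1 + \frac{\left(-28565 + 10249\right) \frac{1}{-61962 + 109003}}{2} = -1 + \frac{\left(-18316\right) \frac{1}{47041}}{2} = -1 + \frac{1}{2} \left(- \frac{18316}{47041}\right) = -1 - \frac{9158}{47041} = - \frac{56199}{47041} \approx -1.1947$)
$s{\left(U,G \right)} = U^{2} + 708 G$
$P - s{\left(-346,O{\left(22,1 \right)} \right)} = - \frac{56199}{47041} - \left(\left(-346\right)^{2} + 708 \left(-16\right)\right) = - \frac{56199}{47041} - \left(119716 - 11328\right) = - \frac{56199}{47041} - 108388 = - \frac{5098736107}{47041}$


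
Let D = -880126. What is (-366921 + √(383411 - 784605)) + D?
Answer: -1247047 + I*√401194 ≈ -1.247e+6 + 633.4*I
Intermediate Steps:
(-366921 + √(383411 - 784605)) + D = (-366921 + √(383411 - 784605)) - 880126 = (-366921 + √(-401194)) - 880126 = (-366921 + I*√401194) - 880126 = -1247047 + I*√401194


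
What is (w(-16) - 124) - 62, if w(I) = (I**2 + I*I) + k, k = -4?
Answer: 322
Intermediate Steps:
w(I) = -4 + 2*I**2 (w(I) = (I**2 + I*I) - 4 = (I**2 + I**2) - 4 = 2*I**2 - 4 = -4 + 2*I**2)
(w(-16) - 124) - 62 = ((-4 + 2*(-16)**2) - 124) - 62 = ((-4 + 2*256) - 124) - 62 = ((-4 + 512) - 124) - 62 = (508 - 124) - 62 = 384 - 62 = 322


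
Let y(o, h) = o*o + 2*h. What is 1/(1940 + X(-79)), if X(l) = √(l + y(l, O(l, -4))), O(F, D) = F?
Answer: 485/939399 - √1501/1878798 ≈ 0.00049567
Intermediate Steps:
y(o, h) = o² + 2*h
X(l) = √(l² + 3*l) (X(l) = √(l + (l² + 2*l)) = √(l² + 3*l))
1/(1940 + X(-79)) = 1/(1940 + √(-79*(3 - 79))) = 1/(1940 + √(-79*(-76))) = 1/(1940 + √6004) = 1/(1940 + 2*√1501)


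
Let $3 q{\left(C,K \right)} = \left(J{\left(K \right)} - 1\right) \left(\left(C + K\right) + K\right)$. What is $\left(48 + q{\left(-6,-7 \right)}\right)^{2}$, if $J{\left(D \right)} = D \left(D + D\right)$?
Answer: $\frac{3225616}{9} \approx 3.584 \cdot 10^{5}$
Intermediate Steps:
$J{\left(D \right)} = 2 D^{2}$ ($J{\left(D \right)} = D 2 D = 2 D^{2}$)
$q{\left(C,K \right)} = \frac{\left(-1 + 2 K^{2}\right) \left(C + 2 K\right)}{3}$ ($q{\left(C,K \right)} = \frac{\left(2 K^{2} - 1\right) \left(\left(C + K\right) + K\right)}{3} = \frac{\left(-1 + 2 K^{2}\right) \left(C + 2 K\right)}{3}$)
$\left(48 + q{\left(-6,-7 \right)}\right)^{2} = \left(48 + \left(\left(- \frac{2}{3}\right) \left(-7\right) - -2 + \frac{4 \left(-7\right)^{3}}{3} + \frac{2}{3} \left(-6\right) \left(-7\right)^{2}\right)\right)^{2} = \left(48 + \left(\frac{14}{3} + 2 + \frac{4}{3} \left(-343\right) + \frac{2}{3} \left(-6\right) 49\right)\right)^{2} = \left(48 + \left(\frac{14}{3} + 2 - \frac{1372}{3} - 196\right)\right)^{2} = \left(48 - \frac{1940}{3}\right)^{2} = \left(- \frac{1796}{3}\right)^{2} = \frac{3225616}{9}$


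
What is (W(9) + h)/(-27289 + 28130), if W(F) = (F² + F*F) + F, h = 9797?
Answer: 9968/841 ≈ 11.853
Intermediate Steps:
W(F) = F + 2*F² (W(F) = (F² + F²) + F = 2*F² + F = F + 2*F²)
(W(9) + h)/(-27289 + 28130) = (9*(1 + 2*9) + 9797)/(-27289 + 28130) = (9*(1 + 18) + 9797)/841 = (9*19 + 9797)*(1/841) = (171 + 9797)*(1/841) = 9968*(1/841) = 9968/841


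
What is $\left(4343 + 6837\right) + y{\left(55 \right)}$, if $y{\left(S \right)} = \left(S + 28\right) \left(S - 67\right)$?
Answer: $10184$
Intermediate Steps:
$y{\left(S \right)} = \left(-67 + S\right) \left(28 + S\right)$ ($y{\left(S \right)} = \left(28 + S\right) \left(-67 + S\right) = \left(-67 + S\right) \left(28 + S\right)$)
$\left(4343 + 6837\right) + y{\left(55 \right)} = \left(4343 + 6837\right) - \left(4021 - 3025\right) = 11180 - 996 = 10184$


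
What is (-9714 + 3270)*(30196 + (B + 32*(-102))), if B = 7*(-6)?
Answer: -173279160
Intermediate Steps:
B = -42
(-9714 + 3270)*(30196 + (B + 32*(-102))) = (-9714 + 3270)*(30196 + (-42 + 32*(-102))) = -6444*(30196 + (-42 - 3264)) = -6444*(30196 - 3306) = -6444*26890 = -173279160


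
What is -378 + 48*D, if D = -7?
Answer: -714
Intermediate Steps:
-378 + 48*D = -378 + 48*(-7) = -378 - 336 = -714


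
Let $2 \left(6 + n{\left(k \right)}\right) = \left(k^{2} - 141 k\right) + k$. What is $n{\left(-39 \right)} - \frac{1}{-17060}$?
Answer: $\frac{59445571}{17060} \approx 3484.5$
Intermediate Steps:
$n{\left(k \right)} = -6 + \frac{k^{2}}{2} - 70 k$ ($n{\left(k \right)} = -6 + \frac{\left(k^{2} - 141 k\right) + k}{2} = -6 + \frac{k^{2} - 140 k}{2} = -6 + \left(\frac{k^{2}}{2} - 70 k\right) = -6 + \frac{k^{2}}{2} - 70 k$)
$n{\left(-39 \right)} - \frac{1}{-17060} = \left(-6 + \frac{\left(-39\right)^{2}}{2} - -2730\right) - \frac{1}{-17060} = \left(-6 + \frac{1}{2} \cdot 1521 + 2730\right) - - \frac{1}{17060} = \left(-6 + \frac{1521}{2} + 2730\right) + \frac{1}{17060} = \frac{6969}{2} + \frac{1}{17060} = \frac{59445571}{17060}$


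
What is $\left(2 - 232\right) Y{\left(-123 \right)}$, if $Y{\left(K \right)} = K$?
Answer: $28290$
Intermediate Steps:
$\left(2 - 232\right) Y{\left(-123 \right)} = \left(2 - 232\right) \left(-123\right) = \left(-230\right) \left(-123\right) = 28290$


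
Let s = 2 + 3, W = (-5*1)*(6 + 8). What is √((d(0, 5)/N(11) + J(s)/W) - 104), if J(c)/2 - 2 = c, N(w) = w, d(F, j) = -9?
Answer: 76*I*√55/55 ≈ 10.248*I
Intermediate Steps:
W = -70 (W = -5*14 = -70)
s = 5
J(c) = 4 + 2*c
√((d(0, 5)/N(11) + J(s)/W) - 104) = √((-9/11 + (4 + 2*5)/(-70)) - 104) = √((-9*1/11 + (4 + 10)*(-1/70)) - 104) = √((-9/11 + 14*(-1/70)) - 104) = √((-9/11 - ⅕) - 104) = √(-56/55 - 104) = √(-5776/55) = 76*I*√55/55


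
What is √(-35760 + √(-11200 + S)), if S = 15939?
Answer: √(-35760 + √4739) ≈ 188.92*I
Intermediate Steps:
√(-35760 + √(-11200 + S)) = √(-35760 + √(-11200 + 15939)) = √(-35760 + √4739)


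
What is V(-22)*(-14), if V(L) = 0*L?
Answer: 0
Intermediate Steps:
V(L) = 0
V(-22)*(-14) = 0*(-14) = 0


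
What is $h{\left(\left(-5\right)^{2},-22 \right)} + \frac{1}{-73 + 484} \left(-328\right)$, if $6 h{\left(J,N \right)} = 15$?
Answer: $\frac{1399}{822} \approx 1.7019$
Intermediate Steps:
$h{\left(J,N \right)} = \frac{5}{2}$ ($h{\left(J,N \right)} = \frac{1}{6} \cdot 15 = \frac{5}{2}$)
$h{\left(\left(-5\right)^{2},-22 \right)} + \frac{1}{-73 + 484} \left(-328\right) = \frac{5}{2} + \frac{1}{-73 + 484} \left(-328\right) = \frac{5}{2} + \frac{1}{411} \left(-328\right) = \frac{5}{2} - \frac{328}{411} = \frac{1399}{822}$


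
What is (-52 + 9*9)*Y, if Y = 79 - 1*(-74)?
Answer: 4437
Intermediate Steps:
Y = 153 (Y = 79 + 74 = 153)
(-52 + 9*9)*Y = (-52 + 9*9)*153 = (-52 + 81)*153 = 29*153 = 4437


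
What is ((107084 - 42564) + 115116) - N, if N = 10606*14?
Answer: 31152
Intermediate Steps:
N = 148484
((107084 - 42564) + 115116) - N = ((107084 - 42564) + 115116) - 1*148484 = (64520 + 115116) - 148484 = 179636 - 148484 = 31152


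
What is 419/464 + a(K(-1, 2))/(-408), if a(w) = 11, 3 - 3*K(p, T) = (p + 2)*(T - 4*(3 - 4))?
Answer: 20731/23664 ≈ 0.87606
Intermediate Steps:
K(p, T) = 1 - (2 + p)*(4 + T)/3 (K(p, T) = 1 - (p + 2)*(T - 4*(3 - 4))/3 = 1 - (2 + p)*(T - 4*(-1))/3 = 1 - (2 + p)*(T + 4)/3 = 1 - (2 + p)*(4 + T)/3)
419/464 + a(K(-1, 2))/(-408) = 419/464 + 11/(-408) = 419*(1/464) + 11*(-1/408) = 419/464 - 11/408 = 20731/23664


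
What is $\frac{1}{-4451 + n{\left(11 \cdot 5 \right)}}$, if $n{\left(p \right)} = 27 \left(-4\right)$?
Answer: $- \frac{1}{4559} \approx -0.00021935$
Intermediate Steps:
$n{\left(p \right)} = -108$
$\frac{1}{-4451 + n{\left(11 \cdot 5 \right)}} = \frac{1}{-4451 - 108} = \frac{1}{-4559} = - \frac{1}{4559}$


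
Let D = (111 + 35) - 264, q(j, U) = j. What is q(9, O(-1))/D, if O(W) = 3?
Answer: -9/118 ≈ -0.076271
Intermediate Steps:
D = -118 (D = 146 - 264 = -118)
q(9, O(-1))/D = 9/(-118) = 9*(-1/118) = -9/118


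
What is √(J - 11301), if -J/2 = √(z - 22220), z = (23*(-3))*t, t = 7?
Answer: √(-11301 - 2*I*√22703) ≈ 1.417 - 106.32*I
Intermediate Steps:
z = -483 (z = (23*(-3))*7 = -69*7 = -483)
J = -2*I*√22703 (J = -2*√(-483 - 22220) = -2*I*√22703 ≈ -301.35*I)
√(J - 11301) = √(-2*I*√22703 - 11301) = √(-11301 - 2*I*√22703)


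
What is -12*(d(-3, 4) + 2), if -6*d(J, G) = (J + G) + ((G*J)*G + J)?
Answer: -124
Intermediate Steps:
d(J, G) = -J/3 - G/6 - J*G²/6 (d(J, G) = -((J + G) + ((G*J)*G + J))/6 = -((G + J) + (J*G² + J))/6 = -((G + J) + (J + J*G²))/6 = -(G + 2*J + J*G²)/6 = -J/3 - G/6 - J*G²/6)
-12*(d(-3, 4) + 2) = -12*((-⅓*(-3) - ⅙*4 - ⅙*(-3)*4²) + 2) = -12*((1 - ⅔ - ⅙*(-3)*16) + 2) = -12*((1 - ⅔ + 8) + 2) = -12*(25/3 + 2) = -12*31/3 = -124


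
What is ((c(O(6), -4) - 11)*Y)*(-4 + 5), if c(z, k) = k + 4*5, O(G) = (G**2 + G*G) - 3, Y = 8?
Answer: 40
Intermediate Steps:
O(G) = -3 + 2*G**2 (O(G) = (G**2 + G**2) - 3 = 2*G**2 - 3 = -3 + 2*G**2)
c(z, k) = 20 + k (c(z, k) = k + 20 = 20 + k)
((c(O(6), -4) - 11)*Y)*(-4 + 5) = (((20 - 4) - 11)*8)*(-4 + 5) = ((16 - 11)*8)*1 = (5*8)*1 = 40*1 = 40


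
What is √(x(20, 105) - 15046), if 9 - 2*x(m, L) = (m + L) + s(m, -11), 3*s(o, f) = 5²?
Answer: I*√543894/6 ≈ 122.92*I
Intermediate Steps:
s(o, f) = 25/3 (s(o, f) = (⅓)*5² = (⅓)*25 = 25/3)
x(m, L) = ⅓ - L/2 - m/2 (x(m, L) = 9/2 - ((m + L) + 25/3)/2 = 9/2 - ((L + m) + 25/3)/2 = 9/2 - (25/3 + L + m)/2 = 9/2 + (-25/6 - L/2 - m/2) = ⅓ - L/2 - m/2)
√(x(20, 105) - 15046) = √((⅓ - ½*105 - ½*20) - 15046) = √((⅓ - 105/2 - 10) - 15046) = √(-373/6 - 15046) = √(-90649/6) = I*√543894/6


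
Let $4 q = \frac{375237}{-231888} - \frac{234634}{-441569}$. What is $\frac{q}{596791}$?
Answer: $- \frac{37094739287}{81477529659945536} \approx -4.5528 \cdot 10^{-7}$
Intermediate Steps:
$q = - \frac{37094739287}{136526069696}$ ($q = \frac{\frac{375237}{-231888} - \frac{234634}{-441569}}{4} = \frac{375237 \left(- \frac{1}{231888}\right) - - \frac{234634}{441569}}{4} = \frac{- \frac{125079}{77296} + \frac{234634}{441569}}{4} = \frac{1}{4} \left(- \frac{37094739287}{34131517424}\right) = - \frac{37094739287}{136526069696} \approx -0.2717$)
$\frac{q}{596791} = - \frac{37094739287}{136526069696 \cdot 596791} = \left(- \frac{37094739287}{136526069696}\right) \frac{1}{596791} = - \frac{37094739287}{81477529659945536}$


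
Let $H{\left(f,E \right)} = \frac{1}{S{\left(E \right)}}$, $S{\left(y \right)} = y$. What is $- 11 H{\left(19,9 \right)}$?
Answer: $- \frac{11}{9} \approx -1.2222$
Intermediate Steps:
$H{\left(f,E \right)} = \frac{1}{E}$
$- 11 H{\left(19,9 \right)} = - \frac{11}{9}$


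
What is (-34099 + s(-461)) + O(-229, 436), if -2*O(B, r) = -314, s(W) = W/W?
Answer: -33941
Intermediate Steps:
s(W) = 1
O(B, r) = 157 (O(B, r) = -½*(-314) = 157)
(-34099 + s(-461)) + O(-229, 436) = (-34099 + 1) + 157 = -34098 + 157 = -33941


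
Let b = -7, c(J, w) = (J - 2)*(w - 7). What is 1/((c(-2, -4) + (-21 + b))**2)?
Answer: 1/256 ≈ 0.0039063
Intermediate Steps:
c(J, w) = (-7 + w)*(-2 + J) (c(J, w) = (-2 + J)*(-7 + w) = (-7 + w)*(-2 + J))
1/((c(-2, -4) + (-21 + b))**2) = 1/(((14 - 7*(-2) - 2*(-4) - 2*(-4)) + (-21 - 7))**2) = 1/(((14 + 14 + 8 + 8) - 28)**2) = 1/((44 - 28)**2) = 1/(16**2) = 1/256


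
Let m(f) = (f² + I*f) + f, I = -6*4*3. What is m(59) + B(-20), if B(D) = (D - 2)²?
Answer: -224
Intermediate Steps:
B(D) = (-2 + D)²
I = -72 (I = -24*3 = -72)
m(f) = f² - 71*f (m(f) = (f² - 72*f) + f = f² - 71*f)
m(59) + B(-20) = 59*(-71 + 59) + (-2 - 20)² = 59*(-12) + (-22)² = -708 + 484 = -224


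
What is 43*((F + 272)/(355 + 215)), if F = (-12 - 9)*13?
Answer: -43/570 ≈ -0.075439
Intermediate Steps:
F = -273 (F = -21*13 = -273)
43*((F + 272)/(355 + 215)) = 43*((-273 + 272)/(355 + 215)) = 43*(-1/570) = -43/570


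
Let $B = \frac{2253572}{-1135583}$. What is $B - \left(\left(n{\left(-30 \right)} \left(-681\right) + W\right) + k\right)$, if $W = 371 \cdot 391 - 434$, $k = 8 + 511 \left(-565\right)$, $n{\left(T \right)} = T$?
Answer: $\frac{140412584378}{1135583} \approx 1.2365 \cdot 10^{5}$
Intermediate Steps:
$k = -288707$ ($k = 8 - 288715 = -288707$)
$B = - \frac{2253572}{1135583}$ ($B = 2253572 \left(- \frac{1}{1135583}\right) = - \frac{2253572}{1135583} \approx -1.9845$)
$W = 144627$ ($W = 145061 - 434 = 144627$)
$B - \left(\left(n{\left(-30 \right)} \left(-681\right) + W\right) + k\right) = - \frac{2253572}{1135583} - \left(\left(\left(-30\right) \left(-681\right) + 144627\right) - 288707\right) = - \frac{2253572}{1135583} - \left(\left(20430 + 144627\right) - 288707\right) = - \frac{2253572}{1135583} - \left(165057 - 288707\right) = - \frac{2253572}{1135583} - -123650 = - \frac{2253572}{1135583} + 123650 = \frac{140412584378}{1135583}$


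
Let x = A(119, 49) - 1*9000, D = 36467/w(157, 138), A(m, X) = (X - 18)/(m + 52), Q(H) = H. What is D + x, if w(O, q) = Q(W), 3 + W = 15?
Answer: -4077257/684 ≈ -5960.9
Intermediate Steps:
W = 12 (W = -3 + 15 = 12)
w(O, q) = 12
A(m, X) = (-18 + X)/(52 + m)
D = 36467/12 ≈ 3038.9
x = -1538969/171 (x = (-18 + 49)/(52 + 119) - 1*9000 = 31/171 - 9000 = -1538969/171 ≈ -8999.8)
D + x = 36467/12 - 1538969/171 = -4077257/684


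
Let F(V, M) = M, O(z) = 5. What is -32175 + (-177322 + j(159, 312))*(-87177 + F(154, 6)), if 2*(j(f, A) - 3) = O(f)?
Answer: 30913648893/2 ≈ 1.5457e+10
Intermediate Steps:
j(f, A) = 11/2 (j(f, A) = 3 + (½)*5 = 3 + 5/2 = 11/2)
-32175 + (-177322 + j(159, 312))*(-87177 + F(154, 6)) = -32175 + (-177322 + 11/2)*(-87177 + 6) = -32175 - 354633/2*(-87171) = -32175 + 30913713243/2 = 30913648893/2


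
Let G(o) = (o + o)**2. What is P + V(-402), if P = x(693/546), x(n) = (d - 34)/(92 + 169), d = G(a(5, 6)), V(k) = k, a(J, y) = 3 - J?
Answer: -11660/29 ≈ -402.07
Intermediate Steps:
G(o) = 4*o**2 (G(o) = (2*o)**2 = 4*o**2)
d = 16 (d = 4*(3 - 1*5)**2 = 4*(3 - 5)**2 = 4*(-2)**2 = 4*4 = 16)
x(n) = -2/29 (x(n) = (16 - 34)/(92 + 169) = -18/261 = -18*1/261 = -2/29)
P = -2/29 ≈ -0.068966
P + V(-402) = -2/29 - 402 = -11660/29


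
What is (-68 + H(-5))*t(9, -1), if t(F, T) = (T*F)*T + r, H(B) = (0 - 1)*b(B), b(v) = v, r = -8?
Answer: -63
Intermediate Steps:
H(B) = -B (H(B) = (0 - 1)*B = -B)
t(F, T) = -8 + F*T² (t(F, T) = (T*F)*T - 8 = (F*T)*T - 8 = F*T² - 8 = -8 + F*T²)
(-68 + H(-5))*t(9, -1) = (-68 - 1*(-5))*(-8 + 9*(-1)²) = (-68 + 5)*(-8 + 9*1) = -63*(-8 + 9) = -63*1 = -63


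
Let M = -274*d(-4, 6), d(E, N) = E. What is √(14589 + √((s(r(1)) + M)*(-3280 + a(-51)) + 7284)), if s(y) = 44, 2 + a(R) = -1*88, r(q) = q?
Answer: √(14589 + 2*I*√958629) ≈ 121.06 + 8.088*I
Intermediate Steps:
a(R) = -90 (a(R) = -2 - 1*88 = -2 - 88 = -90)
M = 1096 (M = -274*(-4) = 1096)
√(14589 + √((s(r(1)) + M)*(-3280 + a(-51)) + 7284)) = √(14589 + √((44 + 1096)*(-3280 - 90) + 7284)) = √(14589 + √(1140*(-3370) + 7284)) = √(14589 + √(-3841800 + 7284)) = √(14589 + √(-3834516)) = √(14589 + 2*I*√958629)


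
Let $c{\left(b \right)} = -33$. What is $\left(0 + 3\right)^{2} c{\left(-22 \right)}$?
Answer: $-297$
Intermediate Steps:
$\left(0 + 3\right)^{2} c{\left(-22 \right)} = \left(0 + 3\right)^{2} \left(-33\right) = 3^{2} \left(-33\right) = 9 \left(-33\right) = -297$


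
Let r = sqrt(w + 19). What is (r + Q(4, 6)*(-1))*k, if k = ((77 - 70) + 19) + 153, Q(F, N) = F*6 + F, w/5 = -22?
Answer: -5012 + 179*I*sqrt(91) ≈ -5012.0 + 1707.6*I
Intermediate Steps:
w = -110 (w = 5*(-22) = -110)
Q(F, N) = 7*F (Q(F, N) = 6*F + F = 7*F)
r = I*sqrt(91) (r = sqrt(-110 + 19) = sqrt(-91) = I*sqrt(91) ≈ 9.5394*I)
k = 179 (k = (7 + 19) + 153 = 26 + 153 = 179)
(r + Q(4, 6)*(-1))*k = (I*sqrt(91) + (7*4)*(-1))*179 = (I*sqrt(91) + 28*(-1))*179 = (I*sqrt(91) - 28)*179 = (-28 + I*sqrt(91))*179 = -5012 + 179*I*sqrt(91)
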